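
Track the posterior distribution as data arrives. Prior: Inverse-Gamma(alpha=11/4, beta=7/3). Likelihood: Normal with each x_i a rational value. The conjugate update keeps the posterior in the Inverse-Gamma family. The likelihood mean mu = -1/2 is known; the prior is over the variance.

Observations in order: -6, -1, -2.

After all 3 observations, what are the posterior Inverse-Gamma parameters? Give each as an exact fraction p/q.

alpha=17/4, beta=449/24

obs 1: x=-6 → posterior Inverse-Gamma(13/4, 419/24)
obs 2: x=-1 → posterior Inverse-Gamma(15/4, 211/12)
obs 3: x=-2 → posterior Inverse-Gamma(17/4, 449/24)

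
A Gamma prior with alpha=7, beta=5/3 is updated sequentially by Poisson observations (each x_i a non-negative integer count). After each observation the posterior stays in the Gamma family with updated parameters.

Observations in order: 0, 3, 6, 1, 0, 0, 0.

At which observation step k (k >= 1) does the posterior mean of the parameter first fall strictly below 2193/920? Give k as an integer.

k = 6

obs 1: x=0 → posterior Gamma(7, 8/3)
obs 2: x=3 → posterior Gamma(10, 11/3)
obs 3: x=6 → posterior Gamma(16, 14/3)
obs 4: x=1 → posterior Gamma(17, 17/3)
obs 5: x=0 → posterior Gamma(17, 20/3)
obs 6: x=0 → posterior Gamma(17, 23/3)
obs 7: x=0 → posterior Gamma(17, 26/3)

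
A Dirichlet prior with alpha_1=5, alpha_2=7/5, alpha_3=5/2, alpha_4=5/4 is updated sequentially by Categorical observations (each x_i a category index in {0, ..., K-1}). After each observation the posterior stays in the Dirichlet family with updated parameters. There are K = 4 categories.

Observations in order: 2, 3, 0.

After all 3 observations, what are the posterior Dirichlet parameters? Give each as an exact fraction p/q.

obs 1: x=2 → posterior Dirichlet(5, 7/5, 7/2, 5/4)
obs 2: x=3 → posterior Dirichlet(5, 7/5, 7/2, 9/4)
obs 3: x=0 → posterior Dirichlet(6, 7/5, 7/2, 9/4)

alpha_1=6, alpha_2=7/5, alpha_3=7/2, alpha_4=9/4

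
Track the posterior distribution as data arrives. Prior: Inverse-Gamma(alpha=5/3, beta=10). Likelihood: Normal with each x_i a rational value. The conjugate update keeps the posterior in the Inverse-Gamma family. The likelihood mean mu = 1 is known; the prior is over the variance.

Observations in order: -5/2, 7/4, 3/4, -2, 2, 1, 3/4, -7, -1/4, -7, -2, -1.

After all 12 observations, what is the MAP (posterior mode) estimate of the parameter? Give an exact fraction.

obs 1: x=-5/2 → posterior Inverse-Gamma(13/6, 129/8)
obs 2: x=7/4 → posterior Inverse-Gamma(8/3, 525/32)
obs 3: x=3/4 → posterior Inverse-Gamma(19/6, 263/16)
obs 4: x=-2 → posterior Inverse-Gamma(11/3, 335/16)
obs 5: x=2 → posterior Inverse-Gamma(25/6, 343/16)
obs 6: x=1 → posterior Inverse-Gamma(14/3, 343/16)
obs 7: x=3/4 → posterior Inverse-Gamma(31/6, 687/32)
obs 8: x=-7 → posterior Inverse-Gamma(17/3, 1711/32)
obs 9: x=-1/4 → posterior Inverse-Gamma(37/6, 217/4)
obs 10: x=-7 → posterior Inverse-Gamma(20/3, 345/4)
obs 11: x=-2 → posterior Inverse-Gamma(43/6, 363/4)
obs 12: x=-1 → posterior Inverse-Gamma(23/3, 371/4)

1113/104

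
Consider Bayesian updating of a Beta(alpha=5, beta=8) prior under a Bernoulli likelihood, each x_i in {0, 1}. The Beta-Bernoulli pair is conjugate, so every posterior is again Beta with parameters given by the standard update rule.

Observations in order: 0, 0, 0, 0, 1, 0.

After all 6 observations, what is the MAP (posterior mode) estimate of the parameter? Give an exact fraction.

5/17

obs 1: x=0 → posterior Beta(5, 9)
obs 2: x=0 → posterior Beta(5, 10)
obs 3: x=0 → posterior Beta(5, 11)
obs 4: x=0 → posterior Beta(5, 12)
obs 5: x=1 → posterior Beta(6, 12)
obs 6: x=0 → posterior Beta(6, 13)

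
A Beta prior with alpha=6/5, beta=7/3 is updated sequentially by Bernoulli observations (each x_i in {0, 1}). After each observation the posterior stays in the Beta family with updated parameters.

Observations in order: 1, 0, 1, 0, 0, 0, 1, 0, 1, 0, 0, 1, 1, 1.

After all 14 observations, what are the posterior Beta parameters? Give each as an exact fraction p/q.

obs 1: x=1 → posterior Beta(11/5, 7/3)
obs 2: x=0 → posterior Beta(11/5, 10/3)
obs 3: x=1 → posterior Beta(16/5, 10/3)
obs 4: x=0 → posterior Beta(16/5, 13/3)
obs 5: x=0 → posterior Beta(16/5, 16/3)
obs 6: x=0 → posterior Beta(16/5, 19/3)
obs 7: x=1 → posterior Beta(21/5, 19/3)
obs 8: x=0 → posterior Beta(21/5, 22/3)
obs 9: x=1 → posterior Beta(26/5, 22/3)
obs 10: x=0 → posterior Beta(26/5, 25/3)
obs 11: x=0 → posterior Beta(26/5, 28/3)
obs 12: x=1 → posterior Beta(31/5, 28/3)
obs 13: x=1 → posterior Beta(36/5, 28/3)
obs 14: x=1 → posterior Beta(41/5, 28/3)

alpha=41/5, beta=28/3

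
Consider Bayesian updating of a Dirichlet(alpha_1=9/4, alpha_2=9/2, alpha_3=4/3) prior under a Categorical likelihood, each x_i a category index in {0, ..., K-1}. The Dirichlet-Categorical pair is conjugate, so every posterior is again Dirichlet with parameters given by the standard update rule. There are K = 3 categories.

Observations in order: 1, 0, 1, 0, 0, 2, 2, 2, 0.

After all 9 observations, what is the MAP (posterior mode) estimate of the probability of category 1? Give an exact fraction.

66/169

obs 1: x=1 → posterior Dirichlet(9/4, 11/2, 4/3)
obs 2: x=0 → posterior Dirichlet(13/4, 11/2, 4/3)
obs 3: x=1 → posterior Dirichlet(13/4, 13/2, 4/3)
obs 4: x=0 → posterior Dirichlet(17/4, 13/2, 4/3)
obs 5: x=0 → posterior Dirichlet(21/4, 13/2, 4/3)
obs 6: x=2 → posterior Dirichlet(21/4, 13/2, 7/3)
obs 7: x=2 → posterior Dirichlet(21/4, 13/2, 10/3)
obs 8: x=2 → posterior Dirichlet(21/4, 13/2, 13/3)
obs 9: x=0 → posterior Dirichlet(25/4, 13/2, 13/3)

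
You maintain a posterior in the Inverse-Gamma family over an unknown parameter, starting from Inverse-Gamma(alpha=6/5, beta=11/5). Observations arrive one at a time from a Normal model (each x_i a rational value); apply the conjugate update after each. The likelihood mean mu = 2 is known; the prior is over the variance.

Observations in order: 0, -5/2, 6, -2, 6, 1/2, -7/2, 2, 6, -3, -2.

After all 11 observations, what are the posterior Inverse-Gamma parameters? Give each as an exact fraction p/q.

alpha=67/10, beta=3323/40

obs 1: x=0 → posterior Inverse-Gamma(17/10, 21/5)
obs 2: x=-5/2 → posterior Inverse-Gamma(11/5, 573/40)
obs 3: x=6 → posterior Inverse-Gamma(27/10, 893/40)
obs 4: x=-2 → posterior Inverse-Gamma(16/5, 1213/40)
obs 5: x=6 → posterior Inverse-Gamma(37/10, 1533/40)
obs 6: x=1/2 → posterior Inverse-Gamma(21/5, 789/20)
obs 7: x=-7/2 → posterior Inverse-Gamma(47/10, 2183/40)
obs 8: x=2 → posterior Inverse-Gamma(26/5, 2183/40)
obs 9: x=6 → posterior Inverse-Gamma(57/10, 2503/40)
obs 10: x=-3 → posterior Inverse-Gamma(31/5, 3003/40)
obs 11: x=-2 → posterior Inverse-Gamma(67/10, 3323/40)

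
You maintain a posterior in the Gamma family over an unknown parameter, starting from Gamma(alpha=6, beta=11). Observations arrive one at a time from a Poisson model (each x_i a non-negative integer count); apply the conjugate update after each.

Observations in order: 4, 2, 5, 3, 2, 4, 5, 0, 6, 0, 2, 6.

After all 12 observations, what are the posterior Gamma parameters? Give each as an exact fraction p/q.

alpha=45, beta=23

obs 1: x=4 → posterior Gamma(10, 12)
obs 2: x=2 → posterior Gamma(12, 13)
obs 3: x=5 → posterior Gamma(17, 14)
obs 4: x=3 → posterior Gamma(20, 15)
obs 5: x=2 → posterior Gamma(22, 16)
obs 6: x=4 → posterior Gamma(26, 17)
obs 7: x=5 → posterior Gamma(31, 18)
obs 8: x=0 → posterior Gamma(31, 19)
obs 9: x=6 → posterior Gamma(37, 20)
obs 10: x=0 → posterior Gamma(37, 21)
obs 11: x=2 → posterior Gamma(39, 22)
obs 12: x=6 → posterior Gamma(45, 23)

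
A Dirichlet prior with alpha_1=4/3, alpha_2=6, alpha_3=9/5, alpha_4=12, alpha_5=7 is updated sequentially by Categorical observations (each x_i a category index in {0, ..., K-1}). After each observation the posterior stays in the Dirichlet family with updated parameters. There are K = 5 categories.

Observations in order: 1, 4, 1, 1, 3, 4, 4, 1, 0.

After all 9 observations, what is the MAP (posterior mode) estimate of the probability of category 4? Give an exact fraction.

135/482

obs 1: x=1 → posterior Dirichlet(4/3, 7, 9/5, 12, 7)
obs 2: x=4 → posterior Dirichlet(4/3, 7, 9/5, 12, 8)
obs 3: x=1 → posterior Dirichlet(4/3, 8, 9/5, 12, 8)
obs 4: x=1 → posterior Dirichlet(4/3, 9, 9/5, 12, 8)
obs 5: x=3 → posterior Dirichlet(4/3, 9, 9/5, 13, 8)
obs 6: x=4 → posterior Dirichlet(4/3, 9, 9/5, 13, 9)
obs 7: x=4 → posterior Dirichlet(4/3, 9, 9/5, 13, 10)
obs 8: x=1 → posterior Dirichlet(4/3, 10, 9/5, 13, 10)
obs 9: x=0 → posterior Dirichlet(7/3, 10, 9/5, 13, 10)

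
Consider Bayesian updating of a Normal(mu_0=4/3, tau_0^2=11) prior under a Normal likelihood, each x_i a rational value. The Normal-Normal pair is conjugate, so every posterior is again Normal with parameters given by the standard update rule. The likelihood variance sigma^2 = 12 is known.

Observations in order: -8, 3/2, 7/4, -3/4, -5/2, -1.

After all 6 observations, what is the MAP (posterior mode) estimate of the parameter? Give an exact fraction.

obs 1: x=-8 → posterior Normal(-72/23, 132/23)
obs 2: x=3/2 → posterior Normal(-111/68, 66/17)
obs 3: x=7/4 → posterior Normal(-29/36, 44/15)
obs 4: x=-3/4 → posterior Normal(-89/112, 33/14)
obs 5: x=-5/2 → posterior Normal(-72/67, 132/67)
obs 6: x=-1 → posterior Normal(-83/78, 22/13)

-83/78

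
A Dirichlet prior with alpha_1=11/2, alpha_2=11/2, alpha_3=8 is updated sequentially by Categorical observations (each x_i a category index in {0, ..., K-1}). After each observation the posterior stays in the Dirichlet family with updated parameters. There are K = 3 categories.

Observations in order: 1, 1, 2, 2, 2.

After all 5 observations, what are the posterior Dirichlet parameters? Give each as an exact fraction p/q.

alpha_1=11/2, alpha_2=15/2, alpha_3=11

obs 1: x=1 → posterior Dirichlet(11/2, 13/2, 8)
obs 2: x=1 → posterior Dirichlet(11/2, 15/2, 8)
obs 3: x=2 → posterior Dirichlet(11/2, 15/2, 9)
obs 4: x=2 → posterior Dirichlet(11/2, 15/2, 10)
obs 5: x=2 → posterior Dirichlet(11/2, 15/2, 11)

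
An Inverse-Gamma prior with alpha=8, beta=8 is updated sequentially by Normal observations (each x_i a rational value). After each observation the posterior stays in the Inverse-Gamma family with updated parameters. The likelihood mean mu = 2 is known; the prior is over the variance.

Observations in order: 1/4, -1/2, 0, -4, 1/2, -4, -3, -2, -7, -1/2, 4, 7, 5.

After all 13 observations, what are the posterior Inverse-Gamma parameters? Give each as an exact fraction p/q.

obs 1: x=1/4 → posterior Inverse-Gamma(17/2, 305/32)
obs 2: x=-1/2 → posterior Inverse-Gamma(9, 405/32)
obs 3: x=0 → posterior Inverse-Gamma(19/2, 469/32)
obs 4: x=-4 → posterior Inverse-Gamma(10, 1045/32)
obs 5: x=1/2 → posterior Inverse-Gamma(21/2, 1081/32)
obs 6: x=-4 → posterior Inverse-Gamma(11, 1657/32)
obs 7: x=-3 → posterior Inverse-Gamma(23/2, 2057/32)
obs 8: x=-2 → posterior Inverse-Gamma(12, 2313/32)
obs 9: x=-7 → posterior Inverse-Gamma(25/2, 3609/32)
obs 10: x=-1/2 → posterior Inverse-Gamma(13, 3709/32)
obs 11: x=4 → posterior Inverse-Gamma(27/2, 3773/32)
obs 12: x=7 → posterior Inverse-Gamma(14, 4173/32)
obs 13: x=5 → posterior Inverse-Gamma(29/2, 4317/32)

alpha=29/2, beta=4317/32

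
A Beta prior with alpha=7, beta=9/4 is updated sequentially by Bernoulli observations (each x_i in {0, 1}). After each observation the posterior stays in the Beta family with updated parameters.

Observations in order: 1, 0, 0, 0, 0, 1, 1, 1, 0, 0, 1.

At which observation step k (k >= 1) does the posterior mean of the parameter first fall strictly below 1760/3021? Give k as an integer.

obs 1: x=1 → posterior Beta(8, 9/4)
obs 2: x=0 → posterior Beta(8, 13/4)
obs 3: x=0 → posterior Beta(8, 17/4)
obs 4: x=0 → posterior Beta(8, 21/4)
obs 5: x=0 → posterior Beta(8, 25/4)
obs 6: x=1 → posterior Beta(9, 25/4)
obs 7: x=1 → posterior Beta(10, 25/4)
obs 8: x=1 → posterior Beta(11, 25/4)
obs 9: x=0 → posterior Beta(11, 29/4)
obs 10: x=0 → posterior Beta(11, 33/4)
obs 11: x=1 → posterior Beta(12, 33/4)

k = 5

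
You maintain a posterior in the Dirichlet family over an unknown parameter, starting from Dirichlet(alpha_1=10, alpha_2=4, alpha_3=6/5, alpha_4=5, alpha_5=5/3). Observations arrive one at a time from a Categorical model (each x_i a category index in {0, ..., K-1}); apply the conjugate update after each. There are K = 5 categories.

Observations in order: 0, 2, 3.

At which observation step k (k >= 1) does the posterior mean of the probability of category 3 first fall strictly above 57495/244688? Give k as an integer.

obs 1: x=0 → posterior Dirichlet(11, 4, 6/5, 5, 5/3)
obs 2: x=2 → posterior Dirichlet(11, 4, 11/5, 5, 5/3)
obs 3: x=3 → posterior Dirichlet(11, 4, 11/5, 6, 5/3)

k = 3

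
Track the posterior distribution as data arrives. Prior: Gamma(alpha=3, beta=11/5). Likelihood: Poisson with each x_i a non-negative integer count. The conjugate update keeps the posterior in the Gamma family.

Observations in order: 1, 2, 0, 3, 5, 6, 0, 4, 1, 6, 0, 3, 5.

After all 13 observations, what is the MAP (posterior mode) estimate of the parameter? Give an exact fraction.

obs 1: x=1 → posterior Gamma(4, 16/5)
obs 2: x=2 → posterior Gamma(6, 21/5)
obs 3: x=0 → posterior Gamma(6, 26/5)
obs 4: x=3 → posterior Gamma(9, 31/5)
obs 5: x=5 → posterior Gamma(14, 36/5)
obs 6: x=6 → posterior Gamma(20, 41/5)
obs 7: x=0 → posterior Gamma(20, 46/5)
obs 8: x=4 → posterior Gamma(24, 51/5)
obs 9: x=1 → posterior Gamma(25, 56/5)
obs 10: x=6 → posterior Gamma(31, 61/5)
obs 11: x=0 → posterior Gamma(31, 66/5)
obs 12: x=3 → posterior Gamma(34, 71/5)
obs 13: x=5 → posterior Gamma(39, 76/5)

5/2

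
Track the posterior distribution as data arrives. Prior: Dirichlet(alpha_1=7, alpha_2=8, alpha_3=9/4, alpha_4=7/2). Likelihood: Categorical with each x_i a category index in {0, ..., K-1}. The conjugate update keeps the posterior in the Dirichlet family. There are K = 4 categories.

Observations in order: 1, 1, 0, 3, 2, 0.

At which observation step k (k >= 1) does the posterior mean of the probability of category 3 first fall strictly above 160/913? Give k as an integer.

k = 4

obs 1: x=1 → posterior Dirichlet(7, 9, 9/4, 7/2)
obs 2: x=1 → posterior Dirichlet(7, 10, 9/4, 7/2)
obs 3: x=0 → posterior Dirichlet(8, 10, 9/4, 7/2)
obs 4: x=3 → posterior Dirichlet(8, 10, 9/4, 9/2)
obs 5: x=2 → posterior Dirichlet(8, 10, 13/4, 9/2)
obs 6: x=0 → posterior Dirichlet(9, 10, 13/4, 9/2)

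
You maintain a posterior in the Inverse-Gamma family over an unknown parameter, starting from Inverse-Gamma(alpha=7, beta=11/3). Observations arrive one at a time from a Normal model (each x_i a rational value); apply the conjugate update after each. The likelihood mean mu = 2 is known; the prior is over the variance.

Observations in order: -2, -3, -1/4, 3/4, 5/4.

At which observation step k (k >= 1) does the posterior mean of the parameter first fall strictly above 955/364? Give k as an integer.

k = 2

obs 1: x=-2 → posterior Inverse-Gamma(15/2, 35/3)
obs 2: x=-3 → posterior Inverse-Gamma(8, 145/6)
obs 3: x=-1/4 → posterior Inverse-Gamma(17/2, 2563/96)
obs 4: x=3/4 → posterior Inverse-Gamma(9, 1319/48)
obs 5: x=5/4 → posterior Inverse-Gamma(19/2, 2665/96)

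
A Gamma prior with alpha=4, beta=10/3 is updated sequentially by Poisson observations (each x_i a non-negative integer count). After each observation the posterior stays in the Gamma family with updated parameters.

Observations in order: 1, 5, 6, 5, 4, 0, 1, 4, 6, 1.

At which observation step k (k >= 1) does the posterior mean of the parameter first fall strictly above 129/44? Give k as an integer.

obs 1: x=1 → posterior Gamma(5, 13/3)
obs 2: x=5 → posterior Gamma(10, 16/3)
obs 3: x=6 → posterior Gamma(16, 19/3)
obs 4: x=5 → posterior Gamma(21, 22/3)
obs 5: x=4 → posterior Gamma(25, 25/3)
obs 6: x=0 → posterior Gamma(25, 28/3)
obs 7: x=1 → posterior Gamma(26, 31/3)
obs 8: x=4 → posterior Gamma(30, 34/3)
obs 9: x=6 → posterior Gamma(36, 37/3)
obs 10: x=1 → posterior Gamma(37, 40/3)

k = 5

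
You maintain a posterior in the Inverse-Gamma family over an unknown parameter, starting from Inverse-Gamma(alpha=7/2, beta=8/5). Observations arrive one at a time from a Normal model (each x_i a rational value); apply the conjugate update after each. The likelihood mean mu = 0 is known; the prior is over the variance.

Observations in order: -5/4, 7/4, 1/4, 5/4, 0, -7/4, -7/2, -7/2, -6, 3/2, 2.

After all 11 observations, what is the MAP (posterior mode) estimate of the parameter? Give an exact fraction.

6341/1600

obs 1: x=-5/4 → posterior Inverse-Gamma(4, 381/160)
obs 2: x=7/4 → posterior Inverse-Gamma(9/2, 313/80)
obs 3: x=1/4 → posterior Inverse-Gamma(5, 631/160)
obs 4: x=5/4 → posterior Inverse-Gamma(11/2, 189/40)
obs 5: x=0 → posterior Inverse-Gamma(6, 189/40)
obs 6: x=-7/4 → posterior Inverse-Gamma(13/2, 1001/160)
obs 7: x=-7/2 → posterior Inverse-Gamma(7, 1981/160)
obs 8: x=-7/2 → posterior Inverse-Gamma(15/2, 2961/160)
obs 9: x=-6 → posterior Inverse-Gamma(8, 5841/160)
obs 10: x=3/2 → posterior Inverse-Gamma(17/2, 6021/160)
obs 11: x=2 → posterior Inverse-Gamma(9, 6341/160)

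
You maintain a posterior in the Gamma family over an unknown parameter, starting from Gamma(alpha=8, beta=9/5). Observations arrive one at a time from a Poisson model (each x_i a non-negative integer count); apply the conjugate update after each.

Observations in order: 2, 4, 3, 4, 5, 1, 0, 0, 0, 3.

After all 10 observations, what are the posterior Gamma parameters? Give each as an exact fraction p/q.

alpha=30, beta=59/5

obs 1: x=2 → posterior Gamma(10, 14/5)
obs 2: x=4 → posterior Gamma(14, 19/5)
obs 3: x=3 → posterior Gamma(17, 24/5)
obs 4: x=4 → posterior Gamma(21, 29/5)
obs 5: x=5 → posterior Gamma(26, 34/5)
obs 6: x=1 → posterior Gamma(27, 39/5)
obs 7: x=0 → posterior Gamma(27, 44/5)
obs 8: x=0 → posterior Gamma(27, 49/5)
obs 9: x=0 → posterior Gamma(27, 54/5)
obs 10: x=3 → posterior Gamma(30, 59/5)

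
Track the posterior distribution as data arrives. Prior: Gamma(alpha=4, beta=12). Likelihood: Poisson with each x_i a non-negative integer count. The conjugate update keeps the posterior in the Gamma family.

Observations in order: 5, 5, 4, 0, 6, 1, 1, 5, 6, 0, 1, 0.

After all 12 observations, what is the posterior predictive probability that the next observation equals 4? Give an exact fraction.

568248097901688387625922299736125013961230203911829192704/10339757656912845935892608650874535669572651386260986328125

obs 1: x=5 → posterior Gamma(9, 13)
obs 2: x=5 → posterior Gamma(14, 14)
obs 3: x=4 → posterior Gamma(18, 15)
obs 4: x=0 → posterior Gamma(18, 16)
obs 5: x=6 → posterior Gamma(24, 17)
obs 6: x=1 → posterior Gamma(25, 18)
obs 7: x=1 → posterior Gamma(26, 19)
obs 8: x=5 → posterior Gamma(31, 20)
obs 9: x=6 → posterior Gamma(37, 21)
obs 10: x=0 → posterior Gamma(37, 22)
obs 11: x=1 → posterior Gamma(38, 23)
obs 12: x=0 → posterior Gamma(38, 24)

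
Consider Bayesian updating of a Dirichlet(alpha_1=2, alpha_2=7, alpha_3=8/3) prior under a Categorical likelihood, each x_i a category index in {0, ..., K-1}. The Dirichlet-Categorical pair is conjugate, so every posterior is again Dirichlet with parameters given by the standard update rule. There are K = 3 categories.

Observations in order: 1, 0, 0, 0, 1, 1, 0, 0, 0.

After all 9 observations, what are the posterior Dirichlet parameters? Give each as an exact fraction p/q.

obs 1: x=1 → posterior Dirichlet(2, 8, 8/3)
obs 2: x=0 → posterior Dirichlet(3, 8, 8/3)
obs 3: x=0 → posterior Dirichlet(4, 8, 8/3)
obs 4: x=0 → posterior Dirichlet(5, 8, 8/3)
obs 5: x=1 → posterior Dirichlet(5, 9, 8/3)
obs 6: x=1 → posterior Dirichlet(5, 10, 8/3)
obs 7: x=0 → posterior Dirichlet(6, 10, 8/3)
obs 8: x=0 → posterior Dirichlet(7, 10, 8/3)
obs 9: x=0 → posterior Dirichlet(8, 10, 8/3)

alpha_1=8, alpha_2=10, alpha_3=8/3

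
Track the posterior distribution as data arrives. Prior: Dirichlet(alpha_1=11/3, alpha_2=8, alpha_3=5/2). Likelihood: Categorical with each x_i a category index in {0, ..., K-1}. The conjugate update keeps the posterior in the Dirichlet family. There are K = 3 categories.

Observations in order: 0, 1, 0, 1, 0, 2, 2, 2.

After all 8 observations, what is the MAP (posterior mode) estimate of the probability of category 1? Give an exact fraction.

54/115

obs 1: x=0 → posterior Dirichlet(14/3, 8, 5/2)
obs 2: x=1 → posterior Dirichlet(14/3, 9, 5/2)
obs 3: x=0 → posterior Dirichlet(17/3, 9, 5/2)
obs 4: x=1 → posterior Dirichlet(17/3, 10, 5/2)
obs 5: x=0 → posterior Dirichlet(20/3, 10, 5/2)
obs 6: x=2 → posterior Dirichlet(20/3, 10, 7/2)
obs 7: x=2 → posterior Dirichlet(20/3, 10, 9/2)
obs 8: x=2 → posterior Dirichlet(20/3, 10, 11/2)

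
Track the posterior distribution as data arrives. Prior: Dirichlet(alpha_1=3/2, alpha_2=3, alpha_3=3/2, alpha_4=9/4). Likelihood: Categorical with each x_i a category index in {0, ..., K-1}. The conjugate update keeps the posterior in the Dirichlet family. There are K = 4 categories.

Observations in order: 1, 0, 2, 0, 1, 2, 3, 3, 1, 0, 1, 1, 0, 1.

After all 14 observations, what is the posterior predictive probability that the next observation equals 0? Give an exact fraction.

22/89

obs 1: x=1 → posterior Dirichlet(3/2, 4, 3/2, 9/4)
obs 2: x=0 → posterior Dirichlet(5/2, 4, 3/2, 9/4)
obs 3: x=2 → posterior Dirichlet(5/2, 4, 5/2, 9/4)
obs 4: x=0 → posterior Dirichlet(7/2, 4, 5/2, 9/4)
obs 5: x=1 → posterior Dirichlet(7/2, 5, 5/2, 9/4)
obs 6: x=2 → posterior Dirichlet(7/2, 5, 7/2, 9/4)
obs 7: x=3 → posterior Dirichlet(7/2, 5, 7/2, 13/4)
obs 8: x=3 → posterior Dirichlet(7/2, 5, 7/2, 17/4)
obs 9: x=1 → posterior Dirichlet(7/2, 6, 7/2, 17/4)
obs 10: x=0 → posterior Dirichlet(9/2, 6, 7/2, 17/4)
obs 11: x=1 → posterior Dirichlet(9/2, 7, 7/2, 17/4)
obs 12: x=1 → posterior Dirichlet(9/2, 8, 7/2, 17/4)
obs 13: x=0 → posterior Dirichlet(11/2, 8, 7/2, 17/4)
obs 14: x=1 → posterior Dirichlet(11/2, 9, 7/2, 17/4)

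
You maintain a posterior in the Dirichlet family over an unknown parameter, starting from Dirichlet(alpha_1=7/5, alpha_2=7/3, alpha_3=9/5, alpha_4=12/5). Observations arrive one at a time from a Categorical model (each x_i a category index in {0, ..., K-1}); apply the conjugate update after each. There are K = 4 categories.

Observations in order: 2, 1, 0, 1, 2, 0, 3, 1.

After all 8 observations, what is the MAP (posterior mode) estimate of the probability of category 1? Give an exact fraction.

obs 1: x=2 → posterior Dirichlet(7/5, 7/3, 14/5, 12/5)
obs 2: x=1 → posterior Dirichlet(7/5, 10/3, 14/5, 12/5)
obs 3: x=0 → posterior Dirichlet(12/5, 10/3, 14/5, 12/5)
obs 4: x=1 → posterior Dirichlet(12/5, 13/3, 14/5, 12/5)
obs 5: x=2 → posterior Dirichlet(12/5, 13/3, 19/5, 12/5)
obs 6: x=0 → posterior Dirichlet(17/5, 13/3, 19/5, 12/5)
obs 7: x=3 → posterior Dirichlet(17/5, 13/3, 19/5, 17/5)
obs 8: x=1 → posterior Dirichlet(17/5, 16/3, 19/5, 17/5)

65/179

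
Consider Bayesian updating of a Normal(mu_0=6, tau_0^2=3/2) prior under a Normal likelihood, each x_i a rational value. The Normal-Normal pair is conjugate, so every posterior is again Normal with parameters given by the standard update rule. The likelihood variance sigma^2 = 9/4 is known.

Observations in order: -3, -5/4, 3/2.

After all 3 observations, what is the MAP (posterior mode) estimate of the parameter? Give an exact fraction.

25/18

obs 1: x=-3 → posterior Normal(12/5, 9/10)
obs 2: x=-5/4 → posterior Normal(19/14, 9/14)
obs 3: x=3/2 → posterior Normal(25/18, 1/2)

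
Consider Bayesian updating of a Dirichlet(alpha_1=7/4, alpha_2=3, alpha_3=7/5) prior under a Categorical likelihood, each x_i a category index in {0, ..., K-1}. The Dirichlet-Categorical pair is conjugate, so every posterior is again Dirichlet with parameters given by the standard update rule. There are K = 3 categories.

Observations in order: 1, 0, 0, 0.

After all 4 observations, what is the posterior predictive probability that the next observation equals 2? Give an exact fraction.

obs 1: x=1 → posterior Dirichlet(7/4, 4, 7/5)
obs 2: x=0 → posterior Dirichlet(11/4, 4, 7/5)
obs 3: x=0 → posterior Dirichlet(15/4, 4, 7/5)
obs 4: x=0 → posterior Dirichlet(19/4, 4, 7/5)

4/29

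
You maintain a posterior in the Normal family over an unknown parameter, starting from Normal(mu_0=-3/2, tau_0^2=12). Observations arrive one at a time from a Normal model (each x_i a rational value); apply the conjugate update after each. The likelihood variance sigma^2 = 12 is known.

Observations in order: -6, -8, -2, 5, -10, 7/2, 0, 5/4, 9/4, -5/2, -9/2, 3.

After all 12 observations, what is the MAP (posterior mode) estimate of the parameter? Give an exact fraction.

obs 1: x=-6 → posterior Normal(-15/4, 6)
obs 2: x=-8 → posterior Normal(-31/6, 4)
obs 3: x=-2 → posterior Normal(-35/8, 3)
obs 4: x=5 → posterior Normal(-5/2, 12/5)
obs 5: x=-10 → posterior Normal(-15/4, 2)
obs 6: x=7/2 → posterior Normal(-19/7, 12/7)
obs 7: x=0 → posterior Normal(-19/8, 3/2)
obs 8: x=5/4 → posterior Normal(-71/36, 4/3)
obs 9: x=9/4 → posterior Normal(-31/20, 6/5)
obs 10: x=-5/2 → posterior Normal(-18/11, 12/11)
obs 11: x=-9/2 → posterior Normal(-15/8, 1)
obs 12: x=3 → posterior Normal(-3/2, 12/13)

-3/2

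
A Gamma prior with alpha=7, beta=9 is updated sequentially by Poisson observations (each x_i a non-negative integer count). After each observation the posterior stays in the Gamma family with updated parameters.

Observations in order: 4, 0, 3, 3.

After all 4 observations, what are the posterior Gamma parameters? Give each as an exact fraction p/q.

obs 1: x=4 → posterior Gamma(11, 10)
obs 2: x=0 → posterior Gamma(11, 11)
obs 3: x=3 → posterior Gamma(14, 12)
obs 4: x=3 → posterior Gamma(17, 13)

alpha=17, beta=13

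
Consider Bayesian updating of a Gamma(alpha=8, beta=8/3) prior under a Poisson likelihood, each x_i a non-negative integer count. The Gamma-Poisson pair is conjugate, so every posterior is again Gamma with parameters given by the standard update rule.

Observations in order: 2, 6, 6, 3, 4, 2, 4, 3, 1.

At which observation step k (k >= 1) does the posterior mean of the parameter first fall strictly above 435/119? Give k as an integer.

obs 1: x=2 → posterior Gamma(10, 11/3)
obs 2: x=6 → posterior Gamma(16, 14/3)
obs 3: x=6 → posterior Gamma(22, 17/3)
obs 4: x=3 → posterior Gamma(25, 20/3)
obs 5: x=4 → posterior Gamma(29, 23/3)
obs 6: x=2 → posterior Gamma(31, 26/3)
obs 7: x=4 → posterior Gamma(35, 29/3)
obs 8: x=3 → posterior Gamma(38, 32/3)
obs 9: x=1 → posterior Gamma(39, 35/3)

k = 3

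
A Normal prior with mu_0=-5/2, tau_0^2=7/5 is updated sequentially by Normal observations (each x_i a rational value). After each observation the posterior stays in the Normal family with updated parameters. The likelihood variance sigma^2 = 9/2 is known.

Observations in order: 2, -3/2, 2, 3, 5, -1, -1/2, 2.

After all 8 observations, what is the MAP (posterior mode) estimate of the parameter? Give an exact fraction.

obs 1: x=2 → posterior Normal(-169/118, 63/59)
obs 2: x=-3/2 → posterior Normal(-211/146, 63/73)
obs 3: x=2 → posterior Normal(-155/174, 21/29)
obs 4: x=3 → posterior Normal(-71/202, 63/101)
obs 5: x=5 → posterior Normal(3/10, 63/115)
obs 6: x=-1 → posterior Normal(41/258, 21/43)
obs 7: x=-1/2 → posterior Normal(27/286, 63/143)
obs 8: x=2 → posterior Normal(83/314, 63/157)

83/314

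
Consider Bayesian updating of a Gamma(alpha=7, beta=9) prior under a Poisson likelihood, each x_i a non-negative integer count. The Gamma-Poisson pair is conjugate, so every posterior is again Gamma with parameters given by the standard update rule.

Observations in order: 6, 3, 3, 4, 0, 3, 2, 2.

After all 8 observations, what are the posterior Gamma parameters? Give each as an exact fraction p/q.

alpha=30, beta=17

obs 1: x=6 → posterior Gamma(13, 10)
obs 2: x=3 → posterior Gamma(16, 11)
obs 3: x=3 → posterior Gamma(19, 12)
obs 4: x=4 → posterior Gamma(23, 13)
obs 5: x=0 → posterior Gamma(23, 14)
obs 6: x=3 → posterior Gamma(26, 15)
obs 7: x=2 → posterior Gamma(28, 16)
obs 8: x=2 → posterior Gamma(30, 17)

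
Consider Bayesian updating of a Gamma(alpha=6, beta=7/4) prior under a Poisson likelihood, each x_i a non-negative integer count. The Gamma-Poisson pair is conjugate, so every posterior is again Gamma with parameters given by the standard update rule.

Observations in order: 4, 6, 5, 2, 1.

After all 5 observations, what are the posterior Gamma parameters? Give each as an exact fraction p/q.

alpha=24, beta=27/4

obs 1: x=4 → posterior Gamma(10, 11/4)
obs 2: x=6 → posterior Gamma(16, 15/4)
obs 3: x=5 → posterior Gamma(21, 19/4)
obs 4: x=2 → posterior Gamma(23, 23/4)
obs 5: x=1 → posterior Gamma(24, 27/4)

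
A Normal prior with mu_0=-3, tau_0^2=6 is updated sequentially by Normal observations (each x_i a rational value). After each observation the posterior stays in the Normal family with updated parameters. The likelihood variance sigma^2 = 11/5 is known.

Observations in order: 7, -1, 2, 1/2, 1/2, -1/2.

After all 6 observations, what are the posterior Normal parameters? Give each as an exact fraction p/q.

obs 1: x=7 → posterior Normal(177/41, 66/41)
obs 2: x=-1 → posterior Normal(147/71, 66/71)
obs 3: x=2 → posterior Normal(207/101, 66/101)
obs 4: x=1/2 → posterior Normal(222/131, 66/131)
obs 5: x=1/2 → posterior Normal(237/161, 66/161)
obs 6: x=-1/2 → posterior Normal(222/191, 66/191)

mu_0=222/191, tau_0^2=66/191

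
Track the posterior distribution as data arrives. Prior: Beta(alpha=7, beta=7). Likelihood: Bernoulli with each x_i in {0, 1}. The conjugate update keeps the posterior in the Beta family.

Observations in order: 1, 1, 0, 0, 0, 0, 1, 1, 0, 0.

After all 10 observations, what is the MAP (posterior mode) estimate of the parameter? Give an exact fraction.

obs 1: x=1 → posterior Beta(8, 7)
obs 2: x=1 → posterior Beta(9, 7)
obs 3: x=0 → posterior Beta(9, 8)
obs 4: x=0 → posterior Beta(9, 9)
obs 5: x=0 → posterior Beta(9, 10)
obs 6: x=0 → posterior Beta(9, 11)
obs 7: x=1 → posterior Beta(10, 11)
obs 8: x=1 → posterior Beta(11, 11)
obs 9: x=0 → posterior Beta(11, 12)
obs 10: x=0 → posterior Beta(11, 13)

5/11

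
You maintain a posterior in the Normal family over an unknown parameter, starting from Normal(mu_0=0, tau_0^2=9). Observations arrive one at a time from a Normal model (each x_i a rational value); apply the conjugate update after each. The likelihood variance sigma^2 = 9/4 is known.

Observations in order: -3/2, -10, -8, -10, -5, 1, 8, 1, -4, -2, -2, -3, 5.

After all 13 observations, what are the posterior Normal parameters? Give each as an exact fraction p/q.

obs 1: x=-3/2 → posterior Normal(-6/5, 9/5)
obs 2: x=-10 → posterior Normal(-46/9, 1)
obs 3: x=-8 → posterior Normal(-6, 9/13)
obs 4: x=-10 → posterior Normal(-118/17, 9/17)
obs 5: x=-5 → posterior Normal(-46/7, 3/7)
obs 6: x=1 → posterior Normal(-134/25, 9/25)
obs 7: x=8 → posterior Normal(-102/29, 9/29)
obs 8: x=1 → posterior Normal(-98/33, 3/11)
obs 9: x=-4 → posterior Normal(-114/37, 9/37)
obs 10: x=-2 → posterior Normal(-122/41, 9/41)
obs 11: x=-2 → posterior Normal(-26/9, 1/5)
obs 12: x=-3 → posterior Normal(-142/49, 9/49)
obs 13: x=5 → posterior Normal(-122/53, 9/53)

mu_0=-122/53, tau_0^2=9/53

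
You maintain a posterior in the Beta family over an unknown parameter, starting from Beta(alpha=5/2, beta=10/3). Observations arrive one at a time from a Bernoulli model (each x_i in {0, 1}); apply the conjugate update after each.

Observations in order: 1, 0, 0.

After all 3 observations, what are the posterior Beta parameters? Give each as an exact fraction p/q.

obs 1: x=1 → posterior Beta(7/2, 10/3)
obs 2: x=0 → posterior Beta(7/2, 13/3)
obs 3: x=0 → posterior Beta(7/2, 16/3)

alpha=7/2, beta=16/3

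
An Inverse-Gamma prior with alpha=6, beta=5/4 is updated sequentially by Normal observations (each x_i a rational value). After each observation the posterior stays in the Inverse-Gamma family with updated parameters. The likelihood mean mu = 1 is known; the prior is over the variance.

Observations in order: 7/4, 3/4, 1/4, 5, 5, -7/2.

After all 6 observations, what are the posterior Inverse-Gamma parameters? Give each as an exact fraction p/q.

alpha=9, beta=895/32

obs 1: x=7/4 → posterior Inverse-Gamma(13/2, 49/32)
obs 2: x=3/4 → posterior Inverse-Gamma(7, 25/16)
obs 3: x=1/4 → posterior Inverse-Gamma(15/2, 59/32)
obs 4: x=5 → posterior Inverse-Gamma(8, 315/32)
obs 5: x=5 → posterior Inverse-Gamma(17/2, 571/32)
obs 6: x=-7/2 → posterior Inverse-Gamma(9, 895/32)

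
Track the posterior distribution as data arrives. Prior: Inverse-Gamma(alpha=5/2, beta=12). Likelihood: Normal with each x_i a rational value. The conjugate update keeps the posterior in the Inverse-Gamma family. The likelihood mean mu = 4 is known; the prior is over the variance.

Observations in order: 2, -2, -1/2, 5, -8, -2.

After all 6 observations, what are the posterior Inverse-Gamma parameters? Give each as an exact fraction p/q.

alpha=11/2, beta=1061/8

obs 1: x=2 → posterior Inverse-Gamma(3, 14)
obs 2: x=-2 → posterior Inverse-Gamma(7/2, 32)
obs 3: x=-1/2 → posterior Inverse-Gamma(4, 337/8)
obs 4: x=5 → posterior Inverse-Gamma(9/2, 341/8)
obs 5: x=-8 → posterior Inverse-Gamma(5, 917/8)
obs 6: x=-2 → posterior Inverse-Gamma(11/2, 1061/8)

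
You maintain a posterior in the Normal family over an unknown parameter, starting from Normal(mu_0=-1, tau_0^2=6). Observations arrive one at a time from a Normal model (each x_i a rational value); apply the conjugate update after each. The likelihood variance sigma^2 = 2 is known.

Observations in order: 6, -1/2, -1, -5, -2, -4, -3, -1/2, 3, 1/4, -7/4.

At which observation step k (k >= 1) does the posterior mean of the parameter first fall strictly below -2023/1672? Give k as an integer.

obs 1: x=6 → posterior Normal(17/4, 3/2)
obs 2: x=-1/2 → posterior Normal(31/14, 6/7)
obs 3: x=-1 → posterior Normal(5/4, 3/5)
obs 4: x=-5 → posterior Normal(-5/26, 6/13)
obs 5: x=-2 → posterior Normal(-17/32, 3/8)
obs 6: x=-4 → posterior Normal(-41/38, 6/19)
obs 7: x=-3 → posterior Normal(-59/44, 3/11)
obs 8: x=-1/2 → posterior Normal(-31/25, 6/25)
obs 9: x=3 → posterior Normal(-11/14, 3/14)
obs 10: x=1/4 → posterior Normal(-85/124, 6/31)
obs 11: x=-7/4 → posterior Normal(-53/68, 3/17)

k = 7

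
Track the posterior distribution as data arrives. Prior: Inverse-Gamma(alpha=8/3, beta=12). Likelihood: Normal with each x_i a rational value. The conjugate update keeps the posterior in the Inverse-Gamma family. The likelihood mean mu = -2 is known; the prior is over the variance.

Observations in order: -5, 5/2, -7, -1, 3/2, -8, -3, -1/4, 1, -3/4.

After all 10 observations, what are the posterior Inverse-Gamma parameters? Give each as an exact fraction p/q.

alpha=23/3, beta=1137/16

obs 1: x=-5 → posterior Inverse-Gamma(19/6, 33/2)
obs 2: x=5/2 → posterior Inverse-Gamma(11/3, 213/8)
obs 3: x=-7 → posterior Inverse-Gamma(25/6, 313/8)
obs 4: x=-1 → posterior Inverse-Gamma(14/3, 317/8)
obs 5: x=3/2 → posterior Inverse-Gamma(31/6, 183/4)
obs 6: x=-8 → posterior Inverse-Gamma(17/3, 255/4)
obs 7: x=-3 → posterior Inverse-Gamma(37/6, 257/4)
obs 8: x=-1/4 → posterior Inverse-Gamma(20/3, 2105/32)
obs 9: x=1 → posterior Inverse-Gamma(43/6, 2249/32)
obs 10: x=-3/4 → posterior Inverse-Gamma(23/3, 1137/16)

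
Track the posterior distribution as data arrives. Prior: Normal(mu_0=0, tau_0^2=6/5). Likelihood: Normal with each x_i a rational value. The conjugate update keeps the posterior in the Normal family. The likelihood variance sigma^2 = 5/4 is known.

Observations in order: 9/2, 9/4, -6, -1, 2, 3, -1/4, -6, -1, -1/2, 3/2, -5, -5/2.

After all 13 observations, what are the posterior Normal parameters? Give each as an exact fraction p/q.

obs 1: x=9/2 → posterior Normal(108/49, 30/49)
obs 2: x=9/4 → posterior Normal(162/73, 30/73)
obs 3: x=-6 → posterior Normal(18/97, 30/97)
obs 4: x=-1 → posterior Normal(-6/121, 30/121)
obs 5: x=2 → posterior Normal(42/145, 6/29)
obs 6: x=3 → posterior Normal(114/169, 30/169)
obs 7: x=-1/4 → posterior Normal(108/193, 30/193)
obs 8: x=-6 → posterior Normal(-36/217, 30/217)
obs 9: x=-1 → posterior Normal(-60/241, 30/241)
obs 10: x=-1/2 → posterior Normal(-72/265, 6/53)
obs 11: x=3/2 → posterior Normal(-36/289, 30/289)
obs 12: x=-5 → posterior Normal(-156/313, 30/313)
obs 13: x=-5/2 → posterior Normal(-216/337, 30/337)

mu_0=-216/337, tau_0^2=30/337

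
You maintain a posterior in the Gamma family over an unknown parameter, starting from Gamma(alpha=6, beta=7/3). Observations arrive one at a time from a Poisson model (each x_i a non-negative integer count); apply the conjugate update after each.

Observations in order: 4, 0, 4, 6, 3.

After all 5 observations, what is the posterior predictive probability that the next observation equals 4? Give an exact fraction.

obs 1: x=4 → posterior Gamma(10, 10/3)
obs 2: x=0 → posterior Gamma(10, 13/3)
obs 3: x=4 → posterior Gamma(14, 16/3)
obs 4: x=6 → posterior Gamma(20, 19/3)
obs 5: x=3 → posterior Gamma(23, 22/3)

363837837522897472265933027933159424/2220446049250313080847263336181640625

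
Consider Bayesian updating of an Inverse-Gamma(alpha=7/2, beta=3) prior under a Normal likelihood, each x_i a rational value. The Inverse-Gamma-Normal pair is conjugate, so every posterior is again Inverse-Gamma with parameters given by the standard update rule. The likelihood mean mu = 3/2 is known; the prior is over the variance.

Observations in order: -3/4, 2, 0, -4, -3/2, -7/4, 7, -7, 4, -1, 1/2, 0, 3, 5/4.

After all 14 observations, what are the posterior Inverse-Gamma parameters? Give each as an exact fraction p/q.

alpha=21/2, beta=2943/32

obs 1: x=-3/4 → posterior Inverse-Gamma(4, 177/32)
obs 2: x=2 → posterior Inverse-Gamma(9/2, 181/32)
obs 3: x=0 → posterior Inverse-Gamma(5, 217/32)
obs 4: x=-4 → posterior Inverse-Gamma(11/2, 701/32)
obs 5: x=-3/2 → posterior Inverse-Gamma(6, 845/32)
obs 6: x=-7/4 → posterior Inverse-Gamma(13/2, 507/16)
obs 7: x=7 → posterior Inverse-Gamma(7, 749/16)
obs 8: x=-7 → posterior Inverse-Gamma(15/2, 1327/16)
obs 9: x=4 → posterior Inverse-Gamma(8, 1377/16)
obs 10: x=-1 → posterior Inverse-Gamma(17/2, 1427/16)
obs 11: x=1/2 → posterior Inverse-Gamma(9, 1435/16)
obs 12: x=0 → posterior Inverse-Gamma(19/2, 1453/16)
obs 13: x=3 → posterior Inverse-Gamma(10, 1471/16)
obs 14: x=5/4 → posterior Inverse-Gamma(21/2, 2943/32)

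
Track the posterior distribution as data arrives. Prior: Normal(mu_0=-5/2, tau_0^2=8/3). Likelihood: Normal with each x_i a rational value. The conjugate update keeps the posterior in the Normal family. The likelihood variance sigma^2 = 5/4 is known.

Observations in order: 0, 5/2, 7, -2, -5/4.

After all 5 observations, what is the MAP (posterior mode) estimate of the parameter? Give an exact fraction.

obs 1: x=0 → posterior Normal(-75/94, 40/47)
obs 2: x=5/2 → posterior Normal(85/158, 40/79)
obs 3: x=7 → posterior Normal(533/222, 40/111)
obs 4: x=-2 → posterior Normal(405/286, 40/143)
obs 5: x=-5/4 → posterior Normal(13/14, 8/35)

13/14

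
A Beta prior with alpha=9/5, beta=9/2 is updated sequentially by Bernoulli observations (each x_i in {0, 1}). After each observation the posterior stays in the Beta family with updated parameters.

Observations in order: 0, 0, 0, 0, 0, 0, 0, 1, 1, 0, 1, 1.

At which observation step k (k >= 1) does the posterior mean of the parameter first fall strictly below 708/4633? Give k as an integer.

obs 1: x=0 → posterior Beta(9/5, 11/2)
obs 2: x=0 → posterior Beta(9/5, 13/2)
obs 3: x=0 → posterior Beta(9/5, 15/2)
obs 4: x=0 → posterior Beta(9/5, 17/2)
obs 5: x=0 → posterior Beta(9/5, 19/2)
obs 6: x=0 → posterior Beta(9/5, 21/2)
obs 7: x=0 → posterior Beta(9/5, 23/2)
obs 8: x=1 → posterior Beta(14/5, 23/2)
obs 9: x=1 → posterior Beta(19/5, 23/2)
obs 10: x=0 → posterior Beta(19/5, 25/2)
obs 11: x=1 → posterior Beta(24/5, 25/2)
obs 12: x=1 → posterior Beta(29/5, 25/2)

k = 6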